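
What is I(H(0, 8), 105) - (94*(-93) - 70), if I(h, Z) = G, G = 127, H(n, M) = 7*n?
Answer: 8939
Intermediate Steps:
I(h, Z) = 127
I(H(0, 8), 105) - (94*(-93) - 70) = 127 - (94*(-93) - 70) = 127 - (-8742 - 70) = 127 - 1*(-8812) = 127 + 8812 = 8939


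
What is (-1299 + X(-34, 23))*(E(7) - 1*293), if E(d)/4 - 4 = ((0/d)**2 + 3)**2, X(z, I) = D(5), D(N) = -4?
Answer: 314023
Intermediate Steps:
X(z, I) = -4
E(d) = 52 (E(d) = 16 + 4*((0/d)**2 + 3)**2 = 16 + 4*(0**2 + 3)**2 = 16 + 4*(0 + 3)**2 = 16 + 4*3**2 = 16 + 4*9 = 16 + 36 = 52)
(-1299 + X(-34, 23))*(E(7) - 1*293) = (-1299 - 4)*(52 - 1*293) = -1303*(52 - 293) = -1303*(-241) = 314023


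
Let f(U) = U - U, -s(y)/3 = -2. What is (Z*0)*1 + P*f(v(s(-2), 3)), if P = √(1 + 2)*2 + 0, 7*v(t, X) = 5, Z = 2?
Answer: 0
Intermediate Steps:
s(y) = 6 (s(y) = -3*(-2) = 6)
v(t, X) = 5/7 (v(t, X) = (⅐)*5 = 5/7)
f(U) = 0
P = 2*√3 (P = √3*2 + 0 = 2*√3 + 0 = 2*√3 ≈ 3.4641)
(Z*0)*1 + P*f(v(s(-2), 3)) = (2*0)*1 + (2*√3)*0 = 0*1 + 0 = 0 + 0 = 0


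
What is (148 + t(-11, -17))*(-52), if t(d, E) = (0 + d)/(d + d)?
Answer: -7722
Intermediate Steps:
t(d, E) = 1/2 (t(d, E) = d/((2*d)) = d*(1/(2*d)) = 1/2)
(148 + t(-11, -17))*(-52) = (148 + 1/2)*(-52) = (297/2)*(-52) = -7722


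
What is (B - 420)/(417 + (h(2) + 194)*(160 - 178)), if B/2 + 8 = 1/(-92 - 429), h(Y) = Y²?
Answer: 227158/1639587 ≈ 0.13855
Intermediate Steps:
B = -8338/521 (B = -16 + 2/(-92 - 429) = -16 + 2/(-521) = -16 + 2*(-1/521) = -16 - 2/521 = -8338/521 ≈ -16.004)
(B - 420)/(417 + (h(2) + 194)*(160 - 178)) = (-8338/521 - 420)/(417 + (2² + 194)*(160 - 178)) = -227158/(521*(417 + (4 + 194)*(-18))) = -227158/(521*(417 + 198*(-18))) = -227158/(521*(417 - 3564)) = -227158/521/(-3147) = -227158/521*(-1/3147) = 227158/1639587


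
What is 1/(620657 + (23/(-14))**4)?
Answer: 38416/23843439153 ≈ 1.6112e-6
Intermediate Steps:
1/(620657 + (23/(-14))**4) = 1/(620657 + (23*(-1/14))**4) = 1/(620657 + (-23/14)**4) = 1/(620657 + 279841/38416) = 1/(23843439153/38416) = 38416/23843439153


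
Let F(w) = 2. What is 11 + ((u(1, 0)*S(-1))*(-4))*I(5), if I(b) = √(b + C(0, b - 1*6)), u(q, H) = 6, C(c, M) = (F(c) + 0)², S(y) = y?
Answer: 83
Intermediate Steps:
C(c, M) = 4 (C(c, M) = (2 + 0)² = 2² = 4)
I(b) = √(4 + b) (I(b) = √(b + 4) = √(4 + b))
11 + ((u(1, 0)*S(-1))*(-4))*I(5) = 11 + ((6*(-1))*(-4))*√(4 + 5) = 11 + (-6*(-4))*√9 = 11 + 24*3 = 11 + 72 = 83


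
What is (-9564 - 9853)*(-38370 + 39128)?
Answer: -14718086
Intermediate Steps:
(-9564 - 9853)*(-38370 + 39128) = -19417*758 = -14718086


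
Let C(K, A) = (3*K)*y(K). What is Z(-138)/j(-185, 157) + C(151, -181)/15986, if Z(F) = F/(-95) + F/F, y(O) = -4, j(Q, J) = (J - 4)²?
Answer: -2012950261/17775273015 ≈ -0.11324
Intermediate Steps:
j(Q, J) = (-4 + J)²
C(K, A) = -12*K (C(K, A) = (3*K)*(-4) = -12*K)
Z(F) = 1 - F/95 (Z(F) = F*(-1/95) + 1 = -F/95 + 1 = 1 - F/95)
Z(-138)/j(-185, 157) + C(151, -181)/15986 = (1 - 1/95*(-138))/((-4 + 157)²) - 12*151/15986 = (1 + 138/95)/(153²) - 1812*1/15986 = (233/95)/23409 - 906/7993 = (233/95)*(1/23409) - 906/7993 = 233/2223855 - 906/7993 = -2012950261/17775273015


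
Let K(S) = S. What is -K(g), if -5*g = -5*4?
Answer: -4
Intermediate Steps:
g = 4 (g = -(-1)*4 = -⅕*(-20) = 4)
-K(g) = -1*4 = -4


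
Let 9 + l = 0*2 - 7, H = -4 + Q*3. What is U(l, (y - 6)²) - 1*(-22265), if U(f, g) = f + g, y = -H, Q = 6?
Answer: 22649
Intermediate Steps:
H = 14 (H = -4 + 6*3 = -4 + 18 = 14)
y = -14 (y = -1*14 = -14)
l = -16 (l = -9 + (0*2 - 7) = -9 + (0 - 7) = -9 - 7 = -16)
U(l, (y - 6)²) - 1*(-22265) = (-16 + (-14 - 6)²) - 1*(-22265) = (-16 + (-20)²) + 22265 = (-16 + 400) + 22265 = 384 + 22265 = 22649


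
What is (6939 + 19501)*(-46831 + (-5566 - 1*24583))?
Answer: -2035351200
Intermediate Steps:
(6939 + 19501)*(-46831 + (-5566 - 1*24583)) = 26440*(-46831 + (-5566 - 24583)) = 26440*(-46831 - 30149) = 26440*(-76980) = -2035351200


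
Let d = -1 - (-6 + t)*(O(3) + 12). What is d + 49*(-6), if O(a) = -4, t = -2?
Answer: -231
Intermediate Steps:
d = 63 (d = -1 - (-6 - 2)*(-4 + 12) = -1 - (-8)*8 = -1 - 1*(-64) = -1 + 64 = 63)
d + 49*(-6) = 63 + 49*(-6) = 63 - 294 = -231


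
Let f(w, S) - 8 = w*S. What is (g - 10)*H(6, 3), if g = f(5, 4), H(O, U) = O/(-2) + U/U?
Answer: -36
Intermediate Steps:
H(O, U) = 1 - O/2 (H(O, U) = O*(-½) + 1 = -O/2 + 1 = 1 - O/2)
f(w, S) = 8 + S*w (f(w, S) = 8 + w*S = 8 + S*w)
g = 28 (g = 8 + 4*5 = 8 + 20 = 28)
(g - 10)*H(6, 3) = (28 - 10)*(1 - ½*6) = 18*(1 - 3) = 18*(-2) = -36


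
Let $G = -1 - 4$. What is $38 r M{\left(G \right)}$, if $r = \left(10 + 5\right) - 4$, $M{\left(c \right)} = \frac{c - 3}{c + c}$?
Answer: $\frac{1672}{5} \approx 334.4$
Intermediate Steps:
$G = -5$
$M{\left(c \right)} = \frac{-3 + c}{2 c}$
$r = 11$ ($r = 15 - 4 = 11$)
$38 r M{\left(G \right)} = 38 \cdot 11 \frac{-3 - 5}{2 \left(-5\right)} = 418 \cdot \frac{1}{2} \left(- \frac{1}{5}\right) \left(-8\right) = 418 \cdot \frac{4}{5} = \frac{1672}{5}$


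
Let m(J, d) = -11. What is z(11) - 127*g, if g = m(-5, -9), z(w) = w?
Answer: 1408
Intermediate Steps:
g = -11
z(11) - 127*g = 11 - 127*(-11) = 11 + 1397 = 1408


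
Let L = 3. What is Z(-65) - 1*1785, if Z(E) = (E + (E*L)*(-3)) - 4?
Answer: -1269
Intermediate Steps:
Z(E) = -4 - 8*E (Z(E) = (E + (E*3)*(-3)) - 4 = (E + (3*E)*(-3)) - 4 = (E - 9*E) - 4 = -8*E - 4 = -4 - 8*E)
Z(-65) - 1*1785 = (-4 - 8*(-65)) - 1*1785 = (-4 + 520) - 1785 = 516 - 1785 = -1269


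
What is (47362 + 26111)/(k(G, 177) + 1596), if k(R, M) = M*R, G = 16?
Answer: 24491/1476 ≈ 16.593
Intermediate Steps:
(47362 + 26111)/(k(G, 177) + 1596) = (47362 + 26111)/(177*16 + 1596) = 73473/(2832 + 1596) = 73473/4428 = 73473*(1/4428) = 24491/1476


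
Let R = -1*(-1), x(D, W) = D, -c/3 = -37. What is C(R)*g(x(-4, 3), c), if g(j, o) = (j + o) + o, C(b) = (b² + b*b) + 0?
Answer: 436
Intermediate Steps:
c = 111 (c = -3*(-37) = 111)
R = 1
C(b) = 2*b² (C(b) = (b² + b²) + 0 = 2*b² + 0 = 2*b²)
g(j, o) = j + 2*o
C(R)*g(x(-4, 3), c) = (2*1²)*(-4 + 2*111) = (2*1)*(-4 + 222) = 2*218 = 436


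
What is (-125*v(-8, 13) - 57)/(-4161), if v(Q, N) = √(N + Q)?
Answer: 1/73 + 125*√5/4161 ≈ 0.080872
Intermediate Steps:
(-125*v(-8, 13) - 57)/(-4161) = (-125*√(13 - 8) - 57)/(-4161) = (-125*√5 - 57)*(-1/4161) = (-57 - 125*√5)*(-1/4161) = 1/73 + 125*√5/4161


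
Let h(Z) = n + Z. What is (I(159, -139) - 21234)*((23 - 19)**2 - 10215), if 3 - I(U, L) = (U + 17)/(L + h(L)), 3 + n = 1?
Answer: 1082642791/5 ≈ 2.1653e+8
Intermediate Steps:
n = -2 (n = -3 + 1 = -2)
h(Z) = -2 + Z
I(U, L) = 3 - (17 + U)/(-2 + 2*L) (I(U, L) = 3 - (U + 17)/(L + (-2 + L)) = 3 - (17 + U)/(-2 + 2*L))
(I(159, -139) - 21234)*((23 - 19)**2 - 10215) = ((-23 - 1*159 + 6*(-139))/(2*(-1 - 139)) - 21234)*((23 - 19)**2 - 10215) = ((1/2)*(-23 - 159 - 834)/(-140) - 21234)*(4**2 - 10215) = ((1/2)*(-1/140)*(-1016) - 21234)*(16 - 10215) = (127/35 - 21234)*(-10199) = -743063/35*(-10199) = 1082642791/5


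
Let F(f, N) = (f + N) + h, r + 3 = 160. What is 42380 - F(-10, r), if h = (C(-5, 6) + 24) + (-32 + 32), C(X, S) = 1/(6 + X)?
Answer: 42208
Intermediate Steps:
r = 157 (r = -3 + 160 = 157)
h = 25 (h = (1/(6 - 5) + 24) + (-32 + 32) = (1/1 + 24) + 0 = (1 + 24) + 0 = 25 + 0 = 25)
F(f, N) = 25 + N + f (F(f, N) = (f + N) + 25 = (N + f) + 25 = 25 + N + f)
42380 - F(-10, r) = 42380 - (25 + 157 - 10) = 42380 - 1*172 = 42380 - 172 = 42208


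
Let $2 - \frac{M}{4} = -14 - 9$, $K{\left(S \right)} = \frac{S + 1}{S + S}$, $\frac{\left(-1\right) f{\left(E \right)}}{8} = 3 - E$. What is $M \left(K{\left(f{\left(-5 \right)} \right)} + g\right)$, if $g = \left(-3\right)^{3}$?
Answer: $- \frac{84825}{32} \approx -2650.8$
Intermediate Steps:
$f{\left(E \right)} = -24 + 8 E$ ($f{\left(E \right)} = - 8 \left(3 - E\right) = -24 + 8 E$)
$K{\left(S \right)} = \frac{1 + S}{2 S}$
$g = -27$
$M = 100$ ($M = 8 - 4 \left(-14 - 9\right) = 8 - -92 = 8 + 92 = 100$)
$M \left(K{\left(f{\left(-5 \right)} \right)} + g\right) = 100 \left(\frac{1 + \left(-24 + 8 \left(-5\right)\right)}{2 \left(-24 + 8 \left(-5\right)\right)} - 27\right) = 100 \left(\frac{1 - 64}{2 \left(-24 - 40\right)} - 27\right) = 100 \left(\frac{1 - 64}{2 \left(-64\right)} - 27\right) = 100 \left(\frac{1}{2} \left(- \frac{1}{64}\right) \left(-63\right) - 27\right) = 100 \left(\frac{63}{128} - 27\right) = 100 \left(- \frac{3393}{128}\right) = - \frac{84825}{32}$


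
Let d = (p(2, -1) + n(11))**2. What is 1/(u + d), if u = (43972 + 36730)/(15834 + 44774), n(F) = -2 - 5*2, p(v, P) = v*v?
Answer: 30304/1979807 ≈ 0.015307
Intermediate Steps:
p(v, P) = v**2
n(F) = -12 (n(F) = -2 - 10 = -12)
d = 64 (d = (2**2 - 12)**2 = (4 - 12)**2 = (-8)**2 = 64)
u = 40351/30304 (u = 80702/60608 = 80702*(1/60608) = 40351/30304 ≈ 1.3315)
1/(u + d) = 1/(40351/30304 + 64) = 1/(1979807/30304) = 30304/1979807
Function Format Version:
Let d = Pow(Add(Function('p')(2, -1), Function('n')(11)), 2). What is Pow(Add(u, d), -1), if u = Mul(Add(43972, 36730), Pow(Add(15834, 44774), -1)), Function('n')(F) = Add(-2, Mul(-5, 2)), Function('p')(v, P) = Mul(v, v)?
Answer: Rational(30304, 1979807) ≈ 0.015307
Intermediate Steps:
Function('p')(v, P) = Pow(v, 2)
Function('n')(F) = -12 (Function('n')(F) = Add(-2, -10) = -12)
d = 64 (d = Pow(Add(Pow(2, 2), -12), 2) = Pow(Add(4, -12), 2) = Pow(-8, 2) = 64)
u = Rational(40351, 30304) (u = Mul(80702, Pow(60608, -1)) = Mul(80702, Rational(1, 60608)) = Rational(40351, 30304) ≈ 1.3315)
Pow(Add(u, d), -1) = Pow(Add(Rational(40351, 30304), 64), -1) = Pow(Rational(1979807, 30304), -1) = Rational(30304, 1979807)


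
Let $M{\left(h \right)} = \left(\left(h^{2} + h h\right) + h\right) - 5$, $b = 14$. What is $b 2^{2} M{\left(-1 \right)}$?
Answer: $-224$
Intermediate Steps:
$M{\left(h \right)} = -5 + h + 2 h^{2}$ ($M{\left(h \right)} = \left(\left(h^{2} + h^{2}\right) + h\right) - 5 = \left(2 h^{2} + h\right) - 5 = \left(h + 2 h^{2}\right) - 5 = -5 + h + 2 h^{2}$)
$b 2^{2} M{\left(-1 \right)} = 14 \cdot 2^{2} \left(-5 - 1 + 2 \left(-1\right)^{2}\right) = 14 \cdot 4 \left(-5 - 1 + 2 \cdot 1\right) = 56 \left(-5 - 1 + 2\right) = 56 \left(-4\right) = -224$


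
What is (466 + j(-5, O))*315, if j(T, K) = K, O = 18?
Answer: 152460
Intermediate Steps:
(466 + j(-5, O))*315 = (466 + 18)*315 = 484*315 = 152460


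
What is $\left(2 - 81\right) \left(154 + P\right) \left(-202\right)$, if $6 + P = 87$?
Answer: $3750130$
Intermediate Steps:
$P = 81$ ($P = -6 + 87 = 81$)
$\left(2 - 81\right) \left(154 + P\right) \left(-202\right) = \left(2 - 81\right) \left(154 + 81\right) \left(-202\right) = \left(-79\right) 235 \left(-202\right) = \left(-18565\right) \left(-202\right) = 3750130$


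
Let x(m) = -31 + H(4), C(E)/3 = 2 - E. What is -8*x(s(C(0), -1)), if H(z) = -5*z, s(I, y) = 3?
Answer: 408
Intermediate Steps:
C(E) = 6 - 3*E (C(E) = 3*(2 - E) = 6 - 3*E)
x(m) = -51 (x(m) = -31 - 5*4 = -31 - 20 = -51)
-8*x(s(C(0), -1)) = -8*(-51) = 408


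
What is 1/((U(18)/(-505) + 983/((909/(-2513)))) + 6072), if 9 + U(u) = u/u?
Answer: 4545/15245917 ≈ 0.00029811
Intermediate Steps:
U(u) = -8 (U(u) = -9 + u/u = -9 + 1 = -8)
1/((U(18)/(-505) + 983/((909/(-2513)))) + 6072) = 1/((-8/(-505) + 983/((909/(-2513)))) + 6072) = 1/((-8*(-1/505) + 983/((909*(-1/2513)))) + 6072) = 1/((8/505 + 983/(-909/2513)) + 6072) = 1/((8/505 + 983*(-2513/909)) + 6072) = 1/((8/505 - 2470279/909) + 6072) = 1/(-12351323/4545 + 6072) = 1/(15245917/4545) = 4545/15245917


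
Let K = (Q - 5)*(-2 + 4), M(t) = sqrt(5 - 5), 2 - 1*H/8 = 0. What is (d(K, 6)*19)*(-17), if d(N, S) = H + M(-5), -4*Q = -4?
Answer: -5168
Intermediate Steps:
Q = 1 (Q = -1/4*(-4) = 1)
H = 16 (H = 16 - 8*0 = 16 + 0 = 16)
M(t) = 0 (M(t) = sqrt(0) = 0)
K = -8 (K = (1 - 5)*(-2 + 4) = -4*2 = -8)
d(N, S) = 16 (d(N, S) = 16 + 0 = 16)
(d(K, 6)*19)*(-17) = (16*19)*(-17) = 304*(-17) = -5168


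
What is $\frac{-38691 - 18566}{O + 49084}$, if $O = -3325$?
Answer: $- \frac{57257}{45759} \approx -1.2513$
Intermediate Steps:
$\frac{-38691 - 18566}{O + 49084} = \frac{-38691 - 18566}{-3325 + 49084} = - \frac{57257}{45759}$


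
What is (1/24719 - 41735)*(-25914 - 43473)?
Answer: 71582922584568/24719 ≈ 2.8959e+9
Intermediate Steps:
(1/24719 - 41735)*(-25914 - 43473) = (1/24719 - 41735)*(-69387) = -1031647464/24719*(-69387) = 71582922584568/24719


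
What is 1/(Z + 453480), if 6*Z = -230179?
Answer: 6/2490701 ≈ 2.4090e-6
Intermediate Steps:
Z = -230179/6 (Z = (⅙)*(-230179) = -230179/6 ≈ -38363.)
1/(Z + 453480) = 1/(-230179/6 + 453480) = 1/(2490701/6) = 6/2490701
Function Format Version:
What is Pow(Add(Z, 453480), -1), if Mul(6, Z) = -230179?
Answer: Rational(6, 2490701) ≈ 2.4090e-6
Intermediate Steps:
Z = Rational(-230179, 6) (Z = Mul(Rational(1, 6), -230179) = Rational(-230179, 6) ≈ -38363.)
Pow(Add(Z, 453480), -1) = Pow(Add(Rational(-230179, 6), 453480), -1) = Pow(Rational(2490701, 6), -1) = Rational(6, 2490701)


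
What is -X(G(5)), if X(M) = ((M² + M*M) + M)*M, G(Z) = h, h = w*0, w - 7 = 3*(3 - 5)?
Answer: 0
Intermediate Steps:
w = 1 (w = 7 + 3*(3 - 5) = 7 + 3*(-2) = 7 - 6 = 1)
h = 0 (h = 1*0 = 0)
G(Z) = 0
X(M) = M*(M + 2*M²) (X(M) = ((M² + M²) + M)*M = (2*M² + M)*M = (M + 2*M²)*M = M*(M + 2*M²))
-X(G(5)) = -0²*(1 + 2*0) = -0*(1 + 0) = -0 = -1*0 = 0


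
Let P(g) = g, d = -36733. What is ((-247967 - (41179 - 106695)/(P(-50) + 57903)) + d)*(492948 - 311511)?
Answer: -2988391417430208/57853 ≈ -5.1655e+10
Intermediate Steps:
((-247967 - (41179 - 106695)/(P(-50) + 57903)) + d)*(492948 - 311511) = ((-247967 - (41179 - 106695)/(-50 + 57903)) - 36733)*(492948 - 311511) = ((-247967 - (-65516)/57853) - 36733)*181437 = ((-247967 - 1*(-65516/57853)) - 36733)*181437 = ((-247967 + 65516/57853) - 36733)*181437 = (-14345569335/57853 - 36733)*181437 = -16470683584/57853*181437 = -2988391417430208/57853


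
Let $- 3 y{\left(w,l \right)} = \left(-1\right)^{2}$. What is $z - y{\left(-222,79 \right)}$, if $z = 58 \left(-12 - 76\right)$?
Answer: $- \frac{15311}{3} \approx -5103.7$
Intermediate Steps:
$z = -5104$ ($z = 58 \left(-88\right) = -5104$)
$y{\left(w,l \right)} = - \frac{1}{3}$ ($y{\left(w,l \right)} = - \frac{\left(-1\right)^{2}}{3} = \left(- \frac{1}{3}\right) 1 = - \frac{1}{3}$)
$z - y{\left(-222,79 \right)} = -5104 - - \frac{1}{3} = -5104 + \frac{1}{3} = - \frac{15311}{3}$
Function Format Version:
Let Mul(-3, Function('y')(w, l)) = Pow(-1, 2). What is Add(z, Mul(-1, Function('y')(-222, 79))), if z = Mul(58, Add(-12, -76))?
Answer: Rational(-15311, 3) ≈ -5103.7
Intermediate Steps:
z = -5104 (z = Mul(58, -88) = -5104)
Function('y')(w, l) = Rational(-1, 3) (Function('y')(w, l) = Mul(Rational(-1, 3), Pow(-1, 2)) = Mul(Rational(-1, 3), 1) = Rational(-1, 3))
Add(z, Mul(-1, Function('y')(-222, 79))) = Add(-5104, Mul(-1, Rational(-1, 3))) = Add(-5104, Rational(1, 3)) = Rational(-15311, 3)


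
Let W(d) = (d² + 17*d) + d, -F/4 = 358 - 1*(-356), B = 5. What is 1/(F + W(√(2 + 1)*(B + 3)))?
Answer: -37/97704 - √3/48852 ≈ -0.00041415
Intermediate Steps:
F = -2856 (F = -4*(358 - 1*(-356)) = -4*(358 + 356) = -4*714 = -2856)
W(d) = d² + 18*d
1/(F + W(√(2 + 1)*(B + 3))) = 1/(-2856 + (√(2 + 1)*(5 + 3))*(18 + √(2 + 1)*(5 + 3))) = 1/(-2856 + (√3*8)*(18 + √3*8)) = 1/(-2856 + (8*√3)*(18 + 8*√3)) = 1/(-2856 + 8*√3*(18 + 8*√3))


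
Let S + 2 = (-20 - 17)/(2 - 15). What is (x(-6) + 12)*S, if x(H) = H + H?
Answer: 0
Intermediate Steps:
S = 11/13 (S = -2 + (-20 - 17)/(2 - 15) = -2 - 37/(-13) = -2 - 37*(-1/13) = -2 + 37/13 = 11/13 ≈ 0.84615)
x(H) = 2*H
(x(-6) + 12)*S = (2*(-6) + 12)*(11/13) = (-12 + 12)*(11/13) = 0*(11/13) = 0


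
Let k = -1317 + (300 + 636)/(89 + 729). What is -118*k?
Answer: 63505830/409 ≈ 1.5527e+5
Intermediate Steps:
k = -538185/409 (k = -1317 + 936/818 = -1317 + 936*(1/818) = -1317 + 468/409 = -538185/409 ≈ -1315.9)
-118*k = -118*(-538185/409) = 63505830/409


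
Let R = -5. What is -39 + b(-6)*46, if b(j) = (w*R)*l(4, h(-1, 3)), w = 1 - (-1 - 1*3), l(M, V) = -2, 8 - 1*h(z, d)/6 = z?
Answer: 2261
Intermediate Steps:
h(z, d) = 48 - 6*z
w = 5 (w = 1 - (-1 - 3) = 1 - 1*(-4) = 1 + 4 = 5)
b(j) = 50 (b(j) = (5*(-5))*(-2) = -25*(-2) = 50)
-39 + b(-6)*46 = -39 + 50*46 = -39 + 2300 = 2261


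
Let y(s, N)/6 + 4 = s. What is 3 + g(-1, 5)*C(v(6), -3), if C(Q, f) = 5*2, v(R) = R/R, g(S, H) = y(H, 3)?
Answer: 63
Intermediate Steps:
y(s, N) = -24 + 6*s
g(S, H) = -24 + 6*H
v(R) = 1
C(Q, f) = 10
3 + g(-1, 5)*C(v(6), -3) = 3 + (-24 + 6*5)*10 = 3 + (-24 + 30)*10 = 3 + 6*10 = 3 + 60 = 63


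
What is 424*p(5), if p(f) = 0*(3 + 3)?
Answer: 0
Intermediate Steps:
p(f) = 0 (p(f) = 0*6 = 0)
424*p(5) = 424*0 = 0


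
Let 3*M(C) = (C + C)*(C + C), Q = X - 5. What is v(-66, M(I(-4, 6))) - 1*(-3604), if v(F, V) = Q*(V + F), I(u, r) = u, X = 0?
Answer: 11482/3 ≈ 3827.3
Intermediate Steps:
Q = -5 (Q = 0 - 5 = -5)
M(C) = 4*C²/3 (M(C) = ((C + C)*(C + C))/3 = ((2*C)*(2*C))/3 = (4*C²)/3 = 4*C²/3)
v(F, V) = -5*F - 5*V (v(F, V) = -5*(V + F) = -5*(F + V) = -5*F - 5*V)
v(-66, M(I(-4, 6))) - 1*(-3604) = (-5*(-66) - 20*(-4)²/3) - 1*(-3604) = (330 - 20*16/3) + 3604 = (330 - 5*64/3) + 3604 = (330 - 320/3) + 3604 = 670/3 + 3604 = 11482/3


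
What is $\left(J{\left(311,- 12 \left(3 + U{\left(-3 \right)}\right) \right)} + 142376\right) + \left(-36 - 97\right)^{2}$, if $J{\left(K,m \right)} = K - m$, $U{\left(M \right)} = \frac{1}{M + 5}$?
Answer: $160418$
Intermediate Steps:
$U{\left(M \right)} = \frac{1}{5 + M}$
$\left(J{\left(311,- 12 \left(3 + U{\left(-3 \right)}\right) \right)} + 142376\right) + \left(-36 - 97\right)^{2} = \left(\left(311 - - 12 \left(3 + \frac{1}{5 - 3}\right)\right) + 142376\right) + \left(-36 - 97\right)^{2} = \left(\left(311 - - 12 \left(3 + \frac{1}{2}\right)\right) + 142376\right) + \left(-133\right)^{2} = \left(\left(311 - - 12 \left(3 + \frac{1}{2}\right)\right) + 142376\right) + 17689 = \left(\left(311 - \left(-12\right) \frac{7}{2}\right) + 142376\right) + 17689 = \left(\left(311 - -42\right) + 142376\right) + 17689 = \left(\left(311 + 42\right) + 142376\right) + 17689 = \left(353 + 142376\right) + 17689 = 142729 + 17689 = 160418$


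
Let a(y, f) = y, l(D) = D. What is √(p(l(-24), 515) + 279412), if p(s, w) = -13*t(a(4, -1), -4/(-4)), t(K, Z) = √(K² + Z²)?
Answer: √(279412 - 13*√17) ≈ 528.54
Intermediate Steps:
p(s, w) = -13*√17 (p(s, w) = -13*√(4² + (-4/(-4))²) = -13*√(16 + (-4*(-¼))²) = -13*√(16 + 1²) = -13*√(16 + 1) = -13*√17)
√(p(l(-24), 515) + 279412) = √(-13*√17 + 279412) = √(279412 - 13*√17)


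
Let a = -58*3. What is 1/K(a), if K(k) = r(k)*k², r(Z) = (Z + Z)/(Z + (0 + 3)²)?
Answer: 55/3512016 ≈ 1.5661e-5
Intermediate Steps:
a = -174
r(Z) = 2*Z/(9 + Z) (r(Z) = (2*Z)/(Z + 3²) = (2*Z)/(Z + 9) = (2*Z)/(9 + Z) = 2*Z/(9 + Z))
K(k) = 2*k³/(9 + k) (K(k) = (2*k/(9 + k))*k² = 2*k³/(9 + k))
1/K(a) = 1/(2*(-174)³/(9 - 174)) = 1/(2*(-5268024)/(-165)) = 1/(2*(-5268024)*(-1/165)) = 1/(3512016/55) = 55/3512016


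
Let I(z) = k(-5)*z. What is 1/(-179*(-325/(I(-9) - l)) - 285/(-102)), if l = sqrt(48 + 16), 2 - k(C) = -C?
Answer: 646/1979755 ≈ 0.00032630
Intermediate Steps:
k(C) = 2 + C (k(C) = 2 - (-1)*C = 2 + C)
I(z) = -3*z (I(z) = (2 - 5)*z = -3*z)
l = 8 (l = sqrt(64) = 8)
1/(-179*(-325/(I(-9) - l)) - 285/(-102)) = 1/(-179*(-325/(-3*(-9) - 1*8)) - 285/(-102)) = 1/(-179*(-325/(27 - 8)) - 285*(-1/102)) = 1/(-179/(19*(-1/325)) + 95/34) = 1/(-179/(-19/325) + 95/34) = 1/(-179*(-325/19) + 95/34) = 1/(58175/19 + 95/34) = 1/(1979755/646) = 646/1979755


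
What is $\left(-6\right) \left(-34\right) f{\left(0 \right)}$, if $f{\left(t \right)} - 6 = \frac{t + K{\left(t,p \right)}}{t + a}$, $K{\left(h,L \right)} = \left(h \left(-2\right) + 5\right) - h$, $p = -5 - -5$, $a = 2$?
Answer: $1734$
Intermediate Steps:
$p = 0$ ($p = -5 + 5 = 0$)
$K{\left(h,L \right)} = 5 - 3 h$ ($K{\left(h,L \right)} = \left(- 2 h + 5\right) - h = \left(5 - 2 h\right) - h = 5 - 3 h$)
$f{\left(t \right)} = 6 + \frac{5 - 2 t}{2 + t}$ ($f{\left(t \right)} = 6 + \frac{t - \left(-5 + 3 t\right)}{t + 2} = 6 + \frac{5 - 2 t}{2 + t}$)
$\left(-6\right) \left(-34\right) f{\left(0 \right)} = \left(-6\right) \left(-34\right) \frac{17 + 4 \cdot 0}{2 + 0} = 204 \frac{17 + 0}{2} = 204 \cdot \frac{1}{2} \cdot 17 = 204 \cdot \frac{17}{2} = 1734$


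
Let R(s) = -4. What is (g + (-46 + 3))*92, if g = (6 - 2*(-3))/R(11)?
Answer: -4232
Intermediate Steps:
g = -3 (g = (6 - 2*(-3))/(-4) = (6 + 6)*(-1/4) = 12*(-1/4) = -3)
(g + (-46 + 3))*92 = (-3 + (-46 + 3))*92 = (-3 - 43)*92 = -46*92 = -4232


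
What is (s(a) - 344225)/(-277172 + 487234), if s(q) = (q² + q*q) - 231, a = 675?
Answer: 283397/105031 ≈ 2.6982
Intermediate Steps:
s(q) = -231 + 2*q² (s(q) = (q² + q²) - 231 = 2*q² - 231 = -231 + 2*q²)
(s(a) - 344225)/(-277172 + 487234) = ((-231 + 2*675²) - 344225)/(-277172 + 487234) = ((-231 + 2*455625) - 344225)/210062 = ((-231 + 911250) - 344225)*(1/210062) = (911019 - 344225)*(1/210062) = 566794*(1/210062) = 283397/105031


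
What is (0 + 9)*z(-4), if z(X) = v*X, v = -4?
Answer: 144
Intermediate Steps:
z(X) = -4*X
(0 + 9)*z(-4) = (0 + 9)*(-4*(-4)) = 9*16 = 144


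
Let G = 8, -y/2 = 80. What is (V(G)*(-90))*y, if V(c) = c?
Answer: 115200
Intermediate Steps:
y = -160 (y = -2*80 = -160)
(V(G)*(-90))*y = (8*(-90))*(-160) = -720*(-160) = 115200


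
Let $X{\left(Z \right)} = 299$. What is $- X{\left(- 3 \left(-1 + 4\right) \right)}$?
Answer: $-299$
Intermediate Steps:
$- X{\left(- 3 \left(-1 + 4\right) \right)} = \left(-1\right) 299 = -299$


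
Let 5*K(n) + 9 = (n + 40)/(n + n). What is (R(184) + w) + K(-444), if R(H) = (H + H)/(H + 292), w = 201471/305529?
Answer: -75905491/274539630 ≈ -0.27648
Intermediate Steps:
K(n) = -9/5 + (40 + n)/(10*n) (K(n) = -9/5 + ((n + 40)/(n + n))/5 = -9/5 + ((40 + n)/((2*n)))/5 = -9/5 + ((40 + n)*(1/(2*n)))/5 = -9/5 + ((40 + n)/(2*n))/5 = -9/5 + (40 + n)/(10*n))
w = 67157/101843 (w = 201471*(1/305529) = 67157/101843 ≈ 0.65942)
R(H) = 2*H/(292 + H) (R(H) = (2*H)/(292 + H) = 2*H/(292 + H))
(R(184) + w) + K(-444) = (2*184/(292 + 184) + 67157/101843) + (-17/10 + 4/(-444)) = (2*184/476 + 67157/101843) + (-17/10 + 4*(-1/444)) = (2*184*(1/476) + 67157/101843) + (-17/10 - 1/111) = (92/119 + 67157/101843) - 1897/1110 = 354311/247333 - 1897/1110 = -75905491/274539630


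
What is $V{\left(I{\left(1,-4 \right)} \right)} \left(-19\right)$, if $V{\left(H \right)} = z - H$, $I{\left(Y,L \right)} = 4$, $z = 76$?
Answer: $-1368$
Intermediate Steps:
$V{\left(H \right)} = 76 - H$
$V{\left(I{\left(1,-4 \right)} \right)} \left(-19\right) = \left(76 - 4\right) \left(-19\right) = 72 \left(-19\right) = -1368$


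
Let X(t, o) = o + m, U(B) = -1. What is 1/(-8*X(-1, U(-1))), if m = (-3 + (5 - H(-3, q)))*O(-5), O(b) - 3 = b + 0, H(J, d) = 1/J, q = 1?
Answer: 3/136 ≈ 0.022059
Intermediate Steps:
O(b) = 3 + b (O(b) = 3 + (b + 0) = 3 + b)
m = -14/3 (m = (-3 + (5 - 1/(-3)))*(3 - 5) = (-3 + (5 - 1*(-1/3)))*(-2) = (-3 + (5 + 1/3))*(-2) = (-3 + 16/3)*(-2) = (7/3)*(-2) = -14/3 ≈ -4.6667)
X(t, o) = -14/3 + o (X(t, o) = o - 14/3 = -14/3 + o)
1/(-8*X(-1, U(-1))) = 1/(-8*(-14/3 - 1)) = 1/(-8*(-17/3)) = 1/(136/3) = 3/136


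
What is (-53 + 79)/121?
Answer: 26/121 ≈ 0.21488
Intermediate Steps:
(-53 + 79)/121 = 26*(1/121) = 26/121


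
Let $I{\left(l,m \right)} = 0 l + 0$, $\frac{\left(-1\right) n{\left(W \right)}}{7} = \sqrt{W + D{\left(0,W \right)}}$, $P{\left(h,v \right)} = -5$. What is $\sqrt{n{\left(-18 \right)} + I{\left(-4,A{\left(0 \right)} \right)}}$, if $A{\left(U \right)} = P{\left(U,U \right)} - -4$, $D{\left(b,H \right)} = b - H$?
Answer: $0$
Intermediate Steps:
$A{\left(U \right)} = -1$ ($A{\left(U \right)} = -5 - -4 = -5 + 4 = -1$)
$n{\left(W \right)} = 0$ ($n{\left(W \right)} = - 7 \sqrt{W + \left(0 - W\right)} = - 7 \sqrt{W - W} = - 7 \sqrt{0} = \left(-7\right) 0 = 0$)
$I{\left(l,m \right)} = 0$ ($I{\left(l,m \right)} = 0 + 0 = 0$)
$\sqrt{n{\left(-18 \right)} + I{\left(-4,A{\left(0 \right)} \right)}} = \sqrt{0 + 0} = \sqrt{0} = 0$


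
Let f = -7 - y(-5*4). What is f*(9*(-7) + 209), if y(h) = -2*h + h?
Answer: -3942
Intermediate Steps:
y(h) = -h
f = -27 (f = -7 - (-1)*(-5*4) = -7 - (-1)*(-20) = -7 - 1*20 = -7 - 20 = -27)
f*(9*(-7) + 209) = -27*(9*(-7) + 209) = -27*(-63 + 209) = -27*146 = -3942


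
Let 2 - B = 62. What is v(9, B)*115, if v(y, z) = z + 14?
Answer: -5290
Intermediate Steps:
B = -60 (B = 2 - 1*62 = 2 - 62 = -60)
v(y, z) = 14 + z
v(9, B)*115 = (14 - 60)*115 = -46*115 = -5290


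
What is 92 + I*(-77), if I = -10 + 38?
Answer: -2064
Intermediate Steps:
I = 28
92 + I*(-77) = 92 + 28*(-77) = 92 - 2156 = -2064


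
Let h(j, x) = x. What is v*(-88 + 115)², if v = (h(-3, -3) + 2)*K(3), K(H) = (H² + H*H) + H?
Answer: -15309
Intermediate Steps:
K(H) = H + 2*H² (K(H) = (H² + H²) + H = 2*H² + H = H + 2*H²)
v = -21 (v = (-3 + 2)*(3*(1 + 2*3)) = -3*(1 + 6) = -3*7 = -1*21 = -21)
v*(-88 + 115)² = -21*(-88 + 115)² = -21*27² = -21*729 = -15309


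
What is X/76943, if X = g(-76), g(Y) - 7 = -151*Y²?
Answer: -872169/76943 ≈ -11.335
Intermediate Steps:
g(Y) = 7 - 151*Y²
X = -872169 (X = 7 - 151*(-76)² = 7 - 151*5776 = 7 - 872176 = -872169)
X/76943 = -872169/76943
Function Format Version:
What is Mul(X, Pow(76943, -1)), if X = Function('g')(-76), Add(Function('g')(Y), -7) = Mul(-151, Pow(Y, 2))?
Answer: Rational(-872169, 76943) ≈ -11.335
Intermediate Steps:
Function('g')(Y) = Add(7, Mul(-151, Pow(Y, 2)))
X = -872169 (X = Add(7, Mul(-151, Pow(-76, 2))) = Add(7, Mul(-151, 5776)) = Add(7, -872176) = -872169)
Mul(X, Pow(76943, -1)) = Mul(-872169, Pow(76943, -1)) = Mul(-872169, Rational(1, 76943)) = Rational(-872169, 76943)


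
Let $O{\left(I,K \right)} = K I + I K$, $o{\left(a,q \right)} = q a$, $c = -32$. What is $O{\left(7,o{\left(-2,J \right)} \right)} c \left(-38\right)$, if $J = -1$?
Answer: $34048$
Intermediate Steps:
$o{\left(a,q \right)} = a q$
$O{\left(I,K \right)} = 2 I K$ ($O{\left(I,K \right)} = I K + I K = 2 I K$)
$O{\left(7,o{\left(-2,J \right)} \right)} c \left(-38\right) = 2 \cdot 7 \left(\left(-2\right) \left(-1\right)\right) \left(-32\right) \left(-38\right) = 2 \cdot 7 \cdot 2 \left(-32\right) \left(-38\right) = 28 \left(-32\right) \left(-38\right) = \left(-896\right) \left(-38\right) = 34048$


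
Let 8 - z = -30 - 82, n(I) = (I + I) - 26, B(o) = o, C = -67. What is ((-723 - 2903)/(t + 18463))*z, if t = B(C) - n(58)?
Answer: -72520/3051 ≈ -23.769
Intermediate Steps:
n(I) = -26 + 2*I (n(I) = 2*I - 26 = -26 + 2*I)
t = -157 (t = -67 - (-26 + 2*58) = -67 - (-26 + 116) = -67 - 1*90 = -67 - 90 = -157)
z = 120 (z = 8 - (-30 - 82) = 8 - 1*(-112) = 8 + 112 = 120)
((-723 - 2903)/(t + 18463))*z = ((-723 - 2903)/(-157 + 18463))*120 = -3626/18306*120 = -3626*1/18306*120 = -1813/9153*120 = -72520/3051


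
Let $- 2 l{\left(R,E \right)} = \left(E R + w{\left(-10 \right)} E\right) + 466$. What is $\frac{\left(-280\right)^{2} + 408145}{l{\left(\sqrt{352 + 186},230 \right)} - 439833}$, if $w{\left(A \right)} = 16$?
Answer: $- \frac{107503577385}{97636898893} + \frac{55952675 \sqrt{538}}{195273797786} \approx -1.0944$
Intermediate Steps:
$l{\left(R,E \right)} = -233 - 8 E - \frac{E R}{2}$ ($l{\left(R,E \right)} = - \frac{\left(E R + 16 E\right) + 466}{2} = - \frac{\left(16 E + E R\right) + 466}{2} = - \frac{466 + 16 E + E R}{2} = -233 - 8 E - \frac{E R}{2}$)
$\frac{\left(-280\right)^{2} + 408145}{l{\left(\sqrt{352 + 186},230 \right)} - 439833} = \frac{\left(-280\right)^{2} + 408145}{\left(-233 - 1840 - 115 \sqrt{352 + 186}\right) - 439833} = \frac{78400 + 408145}{\left(-233 - 1840 - 115 \sqrt{538}\right) - 439833} = \frac{486545}{\left(-233 - 1840 - 115 \sqrt{538}\right) - 439833} = \frac{486545}{\left(-2073 - 115 \sqrt{538}\right) - 439833} = \frac{486545}{-441906 - 115 \sqrt{538}}$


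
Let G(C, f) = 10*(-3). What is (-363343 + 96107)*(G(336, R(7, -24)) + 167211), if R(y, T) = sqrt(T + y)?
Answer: -44676781716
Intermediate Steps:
G(C, f) = -30
(-363343 + 96107)*(G(336, R(7, -24)) + 167211) = (-363343 + 96107)*(-30 + 167211) = -267236*167181 = -44676781716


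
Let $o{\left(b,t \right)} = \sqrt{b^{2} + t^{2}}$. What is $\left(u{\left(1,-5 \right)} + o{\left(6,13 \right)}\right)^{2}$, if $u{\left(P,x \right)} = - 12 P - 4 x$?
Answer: $\left(8 + \sqrt{205}\right)^{2} \approx 498.08$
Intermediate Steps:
$\left(u{\left(1,-5 \right)} + o{\left(6,13 \right)}\right)^{2} = \left(\left(\left(-12\right) 1 - -20\right) + \sqrt{6^{2} + 13^{2}}\right)^{2} = \left(\left(-12 + 20\right) + \sqrt{36 + 169}\right)^{2} = \left(8 + \sqrt{205}\right)^{2}$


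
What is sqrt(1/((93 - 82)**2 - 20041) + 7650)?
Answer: sqrt(189723058755)/4980 ≈ 87.464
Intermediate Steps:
sqrt(1/((93 - 82)**2 - 20041) + 7650) = sqrt(1/(11**2 - 20041) + 7650) = sqrt(1/(121 - 20041) + 7650) = sqrt(1/(-19920) + 7650) = sqrt(-1/19920 + 7650) = sqrt(152387999/19920) = sqrt(189723058755)/4980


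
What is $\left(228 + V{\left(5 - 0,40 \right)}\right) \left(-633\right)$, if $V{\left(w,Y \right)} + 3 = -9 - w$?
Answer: $-133563$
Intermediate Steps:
$V{\left(w,Y \right)} = -12 - w$ ($V{\left(w,Y \right)} = -3 - \left(9 + w\right) = -12 - w$)
$\left(228 + V{\left(5 - 0,40 \right)}\right) \left(-633\right) = \left(228 - \left(17 + 0\right)\right) \left(-633\right) = \left(228 - 17\right) \left(-633\right) = 211 \left(-633\right) = -133563$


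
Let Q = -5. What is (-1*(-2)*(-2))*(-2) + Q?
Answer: 3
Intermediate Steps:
(-1*(-2)*(-2))*(-2) + Q = (-1*(-2)*(-2))*(-2) - 5 = (2*(-2))*(-2) - 5 = -4*(-2) - 5 = 8 - 5 = 3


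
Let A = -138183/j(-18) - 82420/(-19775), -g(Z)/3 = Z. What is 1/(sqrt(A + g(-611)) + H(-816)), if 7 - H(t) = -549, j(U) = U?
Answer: 13193880/7110030031 - sqrt(5357456818770)/7110030031 ≈ 0.0015301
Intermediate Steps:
g(Z) = -3*Z
H(t) = 556 (H(t) = 7 - 1*(-549) = 7 + 549 = 556)
A = 182270159/23730 (A = -138183/(-18) - 82420/(-19775) = -138183*(-1/18) - 82420*(-1/19775) = 46061/6 + 16484/3955 = 182270159/23730 ≈ 7681.0)
1/(sqrt(A + g(-611)) + H(-816)) = 1/(sqrt(182270159/23730 - 3*(-611)) + 556) = 1/(sqrt(182270159/23730 + 1833) + 556) = 1/(sqrt(225767249/23730) + 556) = 1/(sqrt(5357456818770)/23730 + 556) = 1/(556 + sqrt(5357456818770)/23730)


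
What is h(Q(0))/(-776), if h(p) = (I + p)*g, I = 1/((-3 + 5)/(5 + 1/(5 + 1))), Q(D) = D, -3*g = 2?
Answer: 31/13968 ≈ 0.0022194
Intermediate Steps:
g = -2/3 (g = -1/3*2 = -2/3 ≈ -0.66667)
I = 31/12 (I = 1/(2/(5 + 1/6)) = 1/(2/(31/6)) = 1/(2*(6/31)) = 1/(12/31) = 31/12 ≈ 2.5833)
h(p) = -31/18 - 2*p/3 (h(p) = (31/12 + p)*(-2/3) = -31/18 - 2*p/3)
h(Q(0))/(-776) = (-31/18 - 2/3*0)/(-776) = (-31/18 + 0)*(-1/776) = -31/18*(-1/776) = 31/13968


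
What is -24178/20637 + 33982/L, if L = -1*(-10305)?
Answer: 50236916/23629365 ≈ 2.1260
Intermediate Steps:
L = 10305
-24178/20637 + 33982/L = -24178/20637 + 33982/10305 = 50236916/23629365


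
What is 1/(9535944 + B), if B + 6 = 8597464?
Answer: 1/18133402 ≈ 5.5147e-8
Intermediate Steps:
B = 8597458 (B = -6 + 8597464 = 8597458)
1/(9535944 + B) = 1/(9535944 + 8597458) = 1/18133402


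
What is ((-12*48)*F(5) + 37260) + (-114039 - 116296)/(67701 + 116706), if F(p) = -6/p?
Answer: 34991183017/922035 ≈ 37950.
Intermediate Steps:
((-12*48)*F(5) + 37260) + (-114039 - 116296)/(67701 + 116706) = ((-12*48)*(-6/5) + 37260) + (-114039 - 116296)/(67701 + 116706) = (-(-3456)/5 + 37260) - 230335/184407 = (-576*(-6/5) + 37260) - 230335*1/184407 = (3456/5 + 37260) - 230335/184407 = 189756/5 - 230335/184407 = 34991183017/922035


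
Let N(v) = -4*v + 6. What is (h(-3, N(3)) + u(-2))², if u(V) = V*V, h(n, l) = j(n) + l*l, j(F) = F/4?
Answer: 24649/16 ≈ 1540.6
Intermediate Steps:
j(F) = F/4 (j(F) = F*(¼) = F/4)
N(v) = 6 - 4*v
h(n, l) = l² + n/4 (h(n, l) = n/4 + l*l = n/4 + l² = l² + n/4)
u(V) = V²
(h(-3, N(3)) + u(-2))² = (((6 - 4*3)² + (¼)*(-3)) + (-2)²)² = (((6 - 12)² - ¾) + 4)² = (((-6)² - ¾) + 4)² = ((36 - ¾) + 4)² = (141/4 + 4)² = (157/4)² = 24649/16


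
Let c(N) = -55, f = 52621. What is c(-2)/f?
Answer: -55/52621 ≈ -0.0010452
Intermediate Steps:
c(-2)/f = -55/52621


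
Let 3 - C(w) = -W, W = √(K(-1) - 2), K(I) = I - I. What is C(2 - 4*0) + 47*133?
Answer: 6254 + I*√2 ≈ 6254.0 + 1.4142*I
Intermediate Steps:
K(I) = 0
W = I*√2 (W = √(0 - 2) = √(-2) = I*√2 ≈ 1.4142*I)
C(w) = 3 + I*√2 (C(w) = 3 - (-1)*I*√2 = 3 + I*√2)
C(2 - 4*0) + 47*133 = (3 + I*√2) + 47*133 = (3 + I*√2) + 6251 = 6254 + I*√2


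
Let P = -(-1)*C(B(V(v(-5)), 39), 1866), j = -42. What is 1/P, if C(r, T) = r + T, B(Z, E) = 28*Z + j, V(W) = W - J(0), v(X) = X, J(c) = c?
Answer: 1/1684 ≈ 0.00059382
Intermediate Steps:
V(W) = W (V(W) = W - 1*0 = W + 0 = W)
B(Z, E) = -42 + 28*Z (B(Z, E) = 28*Z - 42 = -42 + 28*Z)
C(r, T) = T + r
P = 1684 (P = -(-1)*(1866 + (-42 + 28*(-5))) = -(-1)*(1866 + (-42 - 140)) = -(-1)*(1866 - 182) = -(-1)*1684 = -1*(-1684) = 1684)
1/P = 1/1684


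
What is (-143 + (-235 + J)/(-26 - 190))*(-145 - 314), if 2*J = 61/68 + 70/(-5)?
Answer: 4167917/64 ≈ 65124.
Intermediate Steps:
J = -891/136 (J = (61/68 + 70/(-5))/2 = (61*(1/68) + 70*(-⅕))/2 = (61/68 - 14)/2 = (½)*(-891/68) = -891/136 ≈ -6.5515)
(-143 + (-235 + J)/(-26 - 190))*(-145 - 314) = (-143 + (-235 - 891/136)/(-26 - 190))*(-145 - 314) = (-143 - 32851/136/(-216))*(-459) = (-143 - 32851/136*(-1/216))*(-459) = (-143 + 32851/29376)*(-459) = -4167917/29376*(-459) = 4167917/64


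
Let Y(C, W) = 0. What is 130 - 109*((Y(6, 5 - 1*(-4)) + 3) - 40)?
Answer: 4163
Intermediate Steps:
130 - 109*((Y(6, 5 - 1*(-4)) + 3) - 40) = 130 - 109*((0 + 3) - 40) = 130 - 109*(3 - 40) = 130 - 109*(-37) = 130 + 4033 = 4163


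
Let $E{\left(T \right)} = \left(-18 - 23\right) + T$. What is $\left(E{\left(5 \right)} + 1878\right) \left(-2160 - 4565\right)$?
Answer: $-12387450$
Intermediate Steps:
$E{\left(T \right)} = -41 + T$
$\left(E{\left(5 \right)} + 1878\right) \left(-2160 - 4565\right) = \left(\left(-41 + 5\right) + 1878\right) \left(-2160 - 4565\right) = \left(-36 + 1878\right) \left(-6725\right) = 1842 \left(-6725\right) = -12387450$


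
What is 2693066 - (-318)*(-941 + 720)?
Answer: 2622788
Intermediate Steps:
2693066 - (-318)*(-941 + 720) = 2693066 - (-318)*(-221) = 2693066 - 1*70278 = 2693066 - 70278 = 2622788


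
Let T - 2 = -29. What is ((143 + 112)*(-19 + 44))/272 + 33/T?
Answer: 3199/144 ≈ 22.215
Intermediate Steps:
T = -27 (T = 2 - 29 = -27)
((143 + 112)*(-19 + 44))/272 + 33/T = ((143 + 112)*(-19 + 44))/272 + 33/(-27) = (255*25)*(1/272) + 33*(-1/27) = 6375*(1/272) - 11/9 = 375/16 - 11/9 = 3199/144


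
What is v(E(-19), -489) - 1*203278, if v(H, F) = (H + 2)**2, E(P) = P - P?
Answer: -203274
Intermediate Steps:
E(P) = 0
v(H, F) = (2 + H)**2
v(E(-19), -489) - 1*203278 = (2 + 0)**2 - 1*203278 = 2**2 - 203278 = 4 - 203278 = -203274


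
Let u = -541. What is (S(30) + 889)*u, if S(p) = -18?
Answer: -471211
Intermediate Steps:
(S(30) + 889)*u = (-18 + 889)*(-541) = 871*(-541) = -471211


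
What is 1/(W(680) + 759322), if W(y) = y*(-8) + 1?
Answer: 1/753883 ≈ 1.3265e-6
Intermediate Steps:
W(y) = 1 - 8*y (W(y) = -8*y + 1 = 1 - 8*y)
1/(W(680) + 759322) = 1/((1 - 8*680) + 759322) = 1/((1 - 5440) + 759322) = 1/(-5439 + 759322) = 1/753883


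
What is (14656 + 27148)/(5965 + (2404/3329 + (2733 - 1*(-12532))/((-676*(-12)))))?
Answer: 1128910665792/161154236753 ≈ 7.0052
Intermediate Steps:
(14656 + 27148)/(5965 + (2404/3329 + (2733 - 1*(-12532))/((-676*(-12))))) = 41804/(5965 + (2404*(1/3329) + (2733 + 12532)/8112)) = 41804/(5965 + (2404/3329 + 15265*(1/8112))) = 41804/(5965 + (2404/3329 + 15265/8112)) = 41804/(5965 + 70318433/27004848) = 41804/(161154236753/27004848) = 41804*(27004848/161154236753) = 1128910665792/161154236753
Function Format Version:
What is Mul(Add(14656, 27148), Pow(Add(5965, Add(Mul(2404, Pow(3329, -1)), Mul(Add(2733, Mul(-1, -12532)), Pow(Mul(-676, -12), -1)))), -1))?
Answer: Rational(1128910665792, 161154236753) ≈ 7.0052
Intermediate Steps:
Mul(Add(14656, 27148), Pow(Add(5965, Add(Mul(2404, Pow(3329, -1)), Mul(Add(2733, Mul(-1, -12532)), Pow(Mul(-676, -12), -1)))), -1)) = Mul(41804, Pow(Add(5965, Add(Mul(2404, Rational(1, 3329)), Mul(Add(2733, 12532), Pow(8112, -1)))), -1)) = Mul(41804, Pow(Add(5965, Add(Rational(2404, 3329), Mul(15265, Rational(1, 8112)))), -1)) = Mul(41804, Pow(Add(5965, Add(Rational(2404, 3329), Rational(15265, 8112))), -1)) = Mul(41804, Pow(Add(5965, Rational(70318433, 27004848)), -1)) = Mul(41804, Pow(Rational(161154236753, 27004848), -1)) = Mul(41804, Rational(27004848, 161154236753)) = Rational(1128910665792, 161154236753)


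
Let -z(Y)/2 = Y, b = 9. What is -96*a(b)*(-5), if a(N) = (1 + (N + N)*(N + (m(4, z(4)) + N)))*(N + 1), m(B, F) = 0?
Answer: 1560000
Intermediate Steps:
z(Y) = -2*Y
a(N) = (1 + N)*(1 + 4*N**2) (a(N) = (1 + (N + N)*(N + (0 + N)))*(N + 1) = (1 + (2*N)*(N + N))*(1 + N) = (1 + (2*N)*(2*N))*(1 + N) = (1 + 4*N**2)*(1 + N) = (1 + N)*(1 + 4*N**2))
-96*a(b)*(-5) = -96*(1 + 9 + 4*9**2 + 4*9**3)*(-5) = -96*(1 + 9 + 4*81 + 4*729)*(-5) = -96*(1 + 9 + 324 + 2916)*(-5) = -96*3250*(-5) = -312000*(-5) = 1560000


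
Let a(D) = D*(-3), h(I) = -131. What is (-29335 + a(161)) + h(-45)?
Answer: -29949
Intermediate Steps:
a(D) = -3*D
(-29335 + a(161)) + h(-45) = (-29335 - 3*161) - 131 = (-29335 - 483) - 131 = -29818 - 131 = -29949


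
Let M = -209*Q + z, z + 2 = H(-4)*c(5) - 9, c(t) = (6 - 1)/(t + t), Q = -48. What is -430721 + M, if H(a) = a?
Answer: -420702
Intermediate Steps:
c(t) = 5/(2*t) (c(t) = 5/((2*t)) = 5*(1/(2*t)) = 5/(2*t))
z = -13 (z = -2 + (-10/5 - 9) = -2 + (-4*1/2 - 9) = -2 + (-2 - 9) = -2 - 11 = -13)
M = 10019 (M = -209*(-48) - 13 = 10032 - 13 = 10019)
-430721 + M = -430721 + 10019 = -420702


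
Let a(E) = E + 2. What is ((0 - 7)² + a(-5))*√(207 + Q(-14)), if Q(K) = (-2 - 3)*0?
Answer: 138*√23 ≈ 661.83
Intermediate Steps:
Q(K) = 0 (Q(K) = -5*0 = 0)
a(E) = 2 + E
((0 - 7)² + a(-5))*√(207 + Q(-14)) = ((0 - 7)² + (2 - 5))*√(207 + 0) = ((-7)² - 3)*√207 = (49 - 3)*(3*√23) = 46*(3*√23) = 138*√23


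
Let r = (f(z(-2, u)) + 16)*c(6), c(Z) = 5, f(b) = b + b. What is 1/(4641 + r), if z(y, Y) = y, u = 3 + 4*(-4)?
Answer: 1/4701 ≈ 0.00021272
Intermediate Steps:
u = -13 (u = 3 - 16 = -13)
f(b) = 2*b
r = 60 (r = (2*(-2) + 16)*5 = (-4 + 16)*5 = 12*5 = 60)
1/(4641 + r) = 1/(4641 + 60) = 1/4701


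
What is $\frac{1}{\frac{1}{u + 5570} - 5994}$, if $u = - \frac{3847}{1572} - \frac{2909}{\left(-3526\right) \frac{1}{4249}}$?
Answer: $- \frac{25145344285}{150721190872854} \approx -0.00016683$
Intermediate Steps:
$u = \frac{9708445765}{2771436}$ ($u = \left(-3847\right) \frac{1}{1572} - \frac{2909}{\left(-3526\right) \frac{1}{4249}} = - \frac{3847}{1572} - \frac{2909}{- \frac{3526}{4249}} = - \frac{3847}{1572} - - \frac{12360341}{3526} = - \frac{3847}{1572} + \frac{12360341}{3526} = \frac{9708445765}{2771436} \approx 3503.0$)
$\frac{1}{\frac{1}{u + 5570} - 5994} = \frac{1}{\frac{1}{\frac{9708445765}{2771436} + 5570} - 5994} = \frac{1}{\frac{1}{\frac{25145344285}{2771436}} - 5994} = \frac{1}{\frac{2771436}{25145344285} - 5994} = \frac{1}{- \frac{150721190872854}{25145344285}} = - \frac{25145344285}{150721190872854}$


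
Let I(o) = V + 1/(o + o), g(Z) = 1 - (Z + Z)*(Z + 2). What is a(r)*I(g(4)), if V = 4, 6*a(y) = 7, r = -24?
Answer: 875/188 ≈ 4.6543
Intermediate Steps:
a(y) = 7/6 (a(y) = (⅙)*7 = 7/6)
g(Z) = 1 - 2*Z*(2 + Z)
I(o) = 4 + 1/(2*o) (I(o) = 4 + 1/(o + o) = 4 + 1/(2*o))
a(r)*I(g(4)) = 7*(4 + 1/(2*(1 - 4*4 - 2*4²)))/6 = 7*(4 + 1/(2*(1 - 16 - 2*16)))/6 = 7*(4 + 1/(2*(1 - 16 - 32)))/6 = 7*(4 + (½)/(-47))/6 = 7*(4 + (½)*(-1/47))/6 = 7*(4 - 1/94)/6 = (7/6)*(375/94) = 875/188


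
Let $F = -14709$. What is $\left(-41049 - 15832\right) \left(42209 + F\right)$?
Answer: $-1564227500$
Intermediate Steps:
$\left(-41049 - 15832\right) \left(42209 + F\right) = \left(-41049 - 15832\right) \left(42209 - 14709\right) = \left(-56881\right) 27500 = -1564227500$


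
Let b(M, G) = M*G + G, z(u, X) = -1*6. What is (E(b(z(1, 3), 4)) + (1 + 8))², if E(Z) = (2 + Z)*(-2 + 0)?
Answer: 2025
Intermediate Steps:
z(u, X) = -6
b(M, G) = G + G*M (b(M, G) = G*M + G = G + G*M)
E(Z) = -4 - 2*Z (E(Z) = (2 + Z)*(-2) = -4 - 2*Z)
(E(b(z(1, 3), 4)) + (1 + 8))² = ((-4 - 8*(1 - 6)) + (1 + 8))² = ((-4 - 8*(-5)) + 9)² = ((-4 - 2*(-20)) + 9)² = ((-4 + 40) + 9)² = (36 + 9)² = 45² = 2025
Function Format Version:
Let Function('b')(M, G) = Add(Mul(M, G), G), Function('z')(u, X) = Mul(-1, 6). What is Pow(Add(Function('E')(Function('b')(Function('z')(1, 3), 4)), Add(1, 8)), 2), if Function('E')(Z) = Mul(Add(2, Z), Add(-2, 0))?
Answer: 2025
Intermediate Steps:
Function('z')(u, X) = -6
Function('b')(M, G) = Add(G, Mul(G, M)) (Function('b')(M, G) = Add(Mul(G, M), G) = Add(G, Mul(G, M)))
Function('E')(Z) = Add(-4, Mul(-2, Z)) (Function('E')(Z) = Mul(Add(2, Z), -2) = Add(-4, Mul(-2, Z)))
Pow(Add(Function('E')(Function('b')(Function('z')(1, 3), 4)), Add(1, 8)), 2) = Pow(Add(Add(-4, Mul(-2, Mul(4, Add(1, -6)))), Add(1, 8)), 2) = Pow(Add(Add(-4, Mul(-2, Mul(4, -5))), 9), 2) = Pow(Add(Add(-4, Mul(-2, -20)), 9), 2) = Pow(Add(Add(-4, 40), 9), 2) = Pow(Add(36, 9), 2) = Pow(45, 2) = 2025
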